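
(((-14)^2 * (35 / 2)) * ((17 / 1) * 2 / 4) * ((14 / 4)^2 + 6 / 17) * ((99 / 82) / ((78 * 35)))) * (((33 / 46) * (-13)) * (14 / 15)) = -106704213/75440 = -1414.42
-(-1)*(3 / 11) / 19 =3/209 = 0.01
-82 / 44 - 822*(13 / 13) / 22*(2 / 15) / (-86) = -8541/4730 = -1.81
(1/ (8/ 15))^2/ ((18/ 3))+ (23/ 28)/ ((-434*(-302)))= 17202859/29359232 = 0.59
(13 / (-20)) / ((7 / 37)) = -481/140 = -3.44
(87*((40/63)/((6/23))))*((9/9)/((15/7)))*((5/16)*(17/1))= 56695/108 = 524.95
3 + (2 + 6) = 11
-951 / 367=-2.59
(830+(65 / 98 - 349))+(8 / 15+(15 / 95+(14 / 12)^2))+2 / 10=81094577/167580 = 483.92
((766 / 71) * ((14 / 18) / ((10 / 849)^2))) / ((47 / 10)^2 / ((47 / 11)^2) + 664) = 61348174/674713 = 90.92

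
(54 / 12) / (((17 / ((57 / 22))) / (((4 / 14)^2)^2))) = 2052/448987 = 0.00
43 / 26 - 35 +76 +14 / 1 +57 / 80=59661/1040 = 57.37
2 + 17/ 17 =3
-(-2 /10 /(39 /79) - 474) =92509/195 = 474.41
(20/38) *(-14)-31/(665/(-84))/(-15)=-3624/475 = -7.63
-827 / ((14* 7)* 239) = -827/23422 = -0.04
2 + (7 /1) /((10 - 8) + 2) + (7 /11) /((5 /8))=1049/220 = 4.77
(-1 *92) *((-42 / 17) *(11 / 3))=14168/17 = 833.41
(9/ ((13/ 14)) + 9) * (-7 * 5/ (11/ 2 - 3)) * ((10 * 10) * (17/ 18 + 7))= -207900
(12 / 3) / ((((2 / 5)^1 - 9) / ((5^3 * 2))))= -5000/43 = -116.28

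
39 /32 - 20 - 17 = -1145/32 = -35.78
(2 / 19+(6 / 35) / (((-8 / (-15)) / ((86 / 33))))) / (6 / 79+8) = 217961/1866788 = 0.12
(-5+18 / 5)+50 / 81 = -317/405 = -0.78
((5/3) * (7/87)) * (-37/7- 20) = -295/87 = -3.39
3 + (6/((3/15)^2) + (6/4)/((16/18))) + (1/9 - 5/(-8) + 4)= 22957/144 = 159.42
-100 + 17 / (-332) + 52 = -15953/332 = -48.05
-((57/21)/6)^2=-0.20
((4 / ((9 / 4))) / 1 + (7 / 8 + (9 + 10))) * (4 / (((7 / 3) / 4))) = 3118/21 = 148.48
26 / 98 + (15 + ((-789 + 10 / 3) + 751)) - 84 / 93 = -92528/4557 = -20.30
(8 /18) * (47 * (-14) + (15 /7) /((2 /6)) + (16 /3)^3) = -377900/1701 = -222.16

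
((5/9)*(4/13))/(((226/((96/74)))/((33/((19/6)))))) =10560/1032707 = 0.01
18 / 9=2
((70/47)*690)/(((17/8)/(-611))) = -5023200/17 = -295482.35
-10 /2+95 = 90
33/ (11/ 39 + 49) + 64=124295/1922 = 64.67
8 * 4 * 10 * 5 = 1600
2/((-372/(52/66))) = -13/3069 = 0.00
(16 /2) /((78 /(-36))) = -48/13 = -3.69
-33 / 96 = -11/32 = -0.34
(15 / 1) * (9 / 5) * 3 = 81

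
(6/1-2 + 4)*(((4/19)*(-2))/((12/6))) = -32/19 = -1.68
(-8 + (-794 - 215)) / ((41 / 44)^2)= -1968912/1681 = -1171.27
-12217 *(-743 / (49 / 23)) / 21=208776313/1029 = 202892.43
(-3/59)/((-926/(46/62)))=69/1693654 = 0.00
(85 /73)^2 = 7225/5329 = 1.36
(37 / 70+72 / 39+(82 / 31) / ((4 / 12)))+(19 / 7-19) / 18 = 795983/84630 = 9.41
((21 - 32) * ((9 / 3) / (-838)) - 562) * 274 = -64516451/419 = -153977.21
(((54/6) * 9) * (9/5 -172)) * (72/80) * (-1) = 620379/50 = 12407.58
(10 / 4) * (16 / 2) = 20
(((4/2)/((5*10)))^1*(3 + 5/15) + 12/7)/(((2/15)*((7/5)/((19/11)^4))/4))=252822740/717409 = 352.41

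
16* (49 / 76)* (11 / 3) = 2156/57 = 37.82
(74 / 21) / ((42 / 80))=2960/441 = 6.71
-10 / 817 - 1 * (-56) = 45742/817 = 55.99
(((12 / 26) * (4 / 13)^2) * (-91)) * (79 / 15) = -17696/845 = -20.94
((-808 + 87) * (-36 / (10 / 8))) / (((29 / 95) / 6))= 408135.72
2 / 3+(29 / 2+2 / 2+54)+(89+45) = 1225/6 = 204.17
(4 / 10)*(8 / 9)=16/45 = 0.36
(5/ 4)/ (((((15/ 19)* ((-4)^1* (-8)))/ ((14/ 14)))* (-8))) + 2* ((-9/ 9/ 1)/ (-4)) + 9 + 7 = 50669/3072 = 16.49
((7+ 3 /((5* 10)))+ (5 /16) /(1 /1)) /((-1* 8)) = -2949/3200 = -0.92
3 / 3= 1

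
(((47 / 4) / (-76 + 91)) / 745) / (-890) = -47/39783000 = 0.00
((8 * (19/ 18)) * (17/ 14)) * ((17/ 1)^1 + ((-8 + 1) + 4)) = 1292/9 = 143.56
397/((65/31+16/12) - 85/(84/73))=-344596/61141 = -5.64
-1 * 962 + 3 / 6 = -1923/2 = -961.50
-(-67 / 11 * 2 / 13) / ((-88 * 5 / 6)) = -0.01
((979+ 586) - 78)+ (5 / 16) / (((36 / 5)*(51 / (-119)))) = 2569361/1728 = 1486.90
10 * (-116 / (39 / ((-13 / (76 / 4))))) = 1160/57 = 20.35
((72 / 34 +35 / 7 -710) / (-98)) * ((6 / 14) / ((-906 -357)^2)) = 569/295283506 = 0.00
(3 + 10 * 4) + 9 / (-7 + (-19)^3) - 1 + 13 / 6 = 454859/10299 = 44.17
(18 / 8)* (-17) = -153/4 = -38.25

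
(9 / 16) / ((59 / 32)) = 18/59 = 0.31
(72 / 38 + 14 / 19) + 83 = 1627/19 = 85.63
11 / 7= 1.57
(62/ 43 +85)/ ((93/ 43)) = 39.97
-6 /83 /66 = -1/913 = 0.00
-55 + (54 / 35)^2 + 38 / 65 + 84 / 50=-801903/15925 = -50.35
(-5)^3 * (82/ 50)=-205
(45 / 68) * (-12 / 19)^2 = 1620/6137 = 0.26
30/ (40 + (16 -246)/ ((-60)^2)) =10800/14377 = 0.75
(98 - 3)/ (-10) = -9.50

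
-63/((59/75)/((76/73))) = -359100/4307 = -83.38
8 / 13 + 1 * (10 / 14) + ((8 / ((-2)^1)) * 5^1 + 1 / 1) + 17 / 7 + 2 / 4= -14.74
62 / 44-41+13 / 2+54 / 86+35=1200/473 = 2.54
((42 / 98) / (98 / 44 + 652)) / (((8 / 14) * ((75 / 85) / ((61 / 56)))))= 11407/8060080 = 0.00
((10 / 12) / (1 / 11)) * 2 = 55/3 = 18.33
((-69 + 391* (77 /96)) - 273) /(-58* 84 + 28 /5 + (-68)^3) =13625/153263232 = 0.00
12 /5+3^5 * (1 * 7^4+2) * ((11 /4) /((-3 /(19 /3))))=-67800597/20 = -3390029.85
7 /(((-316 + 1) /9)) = -1/5 = -0.20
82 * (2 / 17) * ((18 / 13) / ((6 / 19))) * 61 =570228/221 = 2580.22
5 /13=0.38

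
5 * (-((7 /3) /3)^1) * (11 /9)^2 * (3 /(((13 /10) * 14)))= -3025/3159 = -0.96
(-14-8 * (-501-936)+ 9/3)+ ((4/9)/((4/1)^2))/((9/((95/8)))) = 29769215/2592 = 11485.04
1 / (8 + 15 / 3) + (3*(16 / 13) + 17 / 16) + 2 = 1421/208 = 6.83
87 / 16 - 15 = -153/16 = -9.56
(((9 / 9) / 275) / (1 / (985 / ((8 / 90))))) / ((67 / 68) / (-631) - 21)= -19018971/9912485 = -1.92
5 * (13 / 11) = 65/11 = 5.91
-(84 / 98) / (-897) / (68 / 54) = 27/35581 = 0.00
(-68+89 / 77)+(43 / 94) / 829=-401081811/6000302 = -66.84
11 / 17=0.65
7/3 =2.33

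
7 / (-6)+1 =-1/6 = -0.17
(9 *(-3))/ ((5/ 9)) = -243/5 = -48.60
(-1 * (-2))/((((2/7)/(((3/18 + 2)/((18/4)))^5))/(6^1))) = 5198102/4782969 = 1.09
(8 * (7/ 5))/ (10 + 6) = 7/10 = 0.70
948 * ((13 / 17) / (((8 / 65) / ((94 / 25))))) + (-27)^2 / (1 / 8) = 27978.95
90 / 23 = 3.91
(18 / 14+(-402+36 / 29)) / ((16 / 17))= -1378581/3248 = -424.44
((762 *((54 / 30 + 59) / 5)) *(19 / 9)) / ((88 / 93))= 5685028/275 = 20672.83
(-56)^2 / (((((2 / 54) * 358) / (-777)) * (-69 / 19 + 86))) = -625006368/280135 = -2231.09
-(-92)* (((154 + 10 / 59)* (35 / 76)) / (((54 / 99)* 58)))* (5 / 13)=33560450/422617 = 79.41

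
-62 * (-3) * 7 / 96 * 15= 3255/16 = 203.44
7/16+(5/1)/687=4889/10992 = 0.44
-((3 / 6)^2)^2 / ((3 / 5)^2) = -25/144 = -0.17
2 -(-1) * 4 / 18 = 20/9 = 2.22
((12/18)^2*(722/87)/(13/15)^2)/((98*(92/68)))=613700/16570281 = 0.04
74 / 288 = 0.26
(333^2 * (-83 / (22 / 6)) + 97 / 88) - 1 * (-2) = -20080965/8 = -2510120.62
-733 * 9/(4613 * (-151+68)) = 6597/382879 = 0.02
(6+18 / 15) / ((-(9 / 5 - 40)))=36/191 = 0.19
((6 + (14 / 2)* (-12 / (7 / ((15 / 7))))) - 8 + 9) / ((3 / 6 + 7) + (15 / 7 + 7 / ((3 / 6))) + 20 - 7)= -262/513 = -0.51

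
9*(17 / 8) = 153/8 = 19.12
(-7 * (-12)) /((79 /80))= 6720/79 = 85.06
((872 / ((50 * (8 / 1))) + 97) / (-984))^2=2732409/268960000 = 0.01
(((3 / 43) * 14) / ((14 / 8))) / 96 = 1/172 = 0.01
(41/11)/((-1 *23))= -41/253 = -0.16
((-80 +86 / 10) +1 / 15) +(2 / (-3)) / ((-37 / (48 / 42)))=-18470/259 = -71.31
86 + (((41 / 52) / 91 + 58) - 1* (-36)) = 851801/4732 = 180.01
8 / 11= 0.73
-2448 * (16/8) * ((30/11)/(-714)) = 1440/77 = 18.70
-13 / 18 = -0.72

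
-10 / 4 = -5/2 = -2.50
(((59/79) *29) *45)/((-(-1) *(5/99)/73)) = 111288573/79 = 1408716.11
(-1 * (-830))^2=688900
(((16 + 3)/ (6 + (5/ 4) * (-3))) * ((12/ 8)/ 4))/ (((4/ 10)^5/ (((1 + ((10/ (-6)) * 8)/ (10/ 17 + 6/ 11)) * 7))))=-711134375/30528 = -23294.50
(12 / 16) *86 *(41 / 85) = 5289/170 = 31.11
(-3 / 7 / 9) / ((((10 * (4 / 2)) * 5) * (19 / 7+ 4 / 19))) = -19/116700 = 0.00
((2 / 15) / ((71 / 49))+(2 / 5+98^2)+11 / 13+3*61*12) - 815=152105852/13845 = 10986.34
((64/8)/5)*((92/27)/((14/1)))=368/945 = 0.39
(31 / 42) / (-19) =-31/798 = -0.04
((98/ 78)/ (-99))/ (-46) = 49/177606 = 0.00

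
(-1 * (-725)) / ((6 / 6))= 725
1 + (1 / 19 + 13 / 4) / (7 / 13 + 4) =7747/4484 = 1.73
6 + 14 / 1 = 20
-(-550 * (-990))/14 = -272250/7 = -38892.86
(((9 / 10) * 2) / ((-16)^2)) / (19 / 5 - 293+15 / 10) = -3/122752 = 0.00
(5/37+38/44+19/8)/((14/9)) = 98865/45584 = 2.17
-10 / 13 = -0.77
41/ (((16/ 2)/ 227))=9307/8 = 1163.38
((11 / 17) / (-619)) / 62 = -11/652426 = 0.00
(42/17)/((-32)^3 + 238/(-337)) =-2359/31288653 = 0.00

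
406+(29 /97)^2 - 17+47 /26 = 95626715/244634 = 390.90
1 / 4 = 0.25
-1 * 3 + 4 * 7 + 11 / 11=26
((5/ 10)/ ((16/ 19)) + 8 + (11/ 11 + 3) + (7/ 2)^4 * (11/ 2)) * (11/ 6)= 49159/32 = 1536.22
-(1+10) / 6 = -11/6 = -1.83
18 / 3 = 6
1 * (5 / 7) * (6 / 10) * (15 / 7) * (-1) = -45/49 = -0.92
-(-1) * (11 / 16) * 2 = 11/8 = 1.38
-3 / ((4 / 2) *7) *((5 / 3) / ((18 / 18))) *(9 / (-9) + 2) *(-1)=5/14 = 0.36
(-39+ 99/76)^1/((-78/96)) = 11460/247 = 46.40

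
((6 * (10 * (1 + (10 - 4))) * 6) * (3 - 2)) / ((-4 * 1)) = -630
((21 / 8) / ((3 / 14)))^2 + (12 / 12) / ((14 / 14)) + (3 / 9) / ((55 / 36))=133127/880 = 151.28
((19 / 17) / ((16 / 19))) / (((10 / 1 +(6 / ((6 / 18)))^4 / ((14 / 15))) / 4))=2527/53542520 = 0.00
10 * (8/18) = 40/9 = 4.44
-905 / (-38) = 23.82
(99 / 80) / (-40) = -99/3200 = -0.03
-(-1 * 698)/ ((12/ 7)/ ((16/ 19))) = 19544/57 = 342.88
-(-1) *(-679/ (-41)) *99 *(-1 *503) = -33812163/41 = -824686.90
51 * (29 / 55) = 1479/55 = 26.89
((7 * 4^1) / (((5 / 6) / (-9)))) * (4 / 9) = -672/5 = -134.40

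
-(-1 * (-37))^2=-1369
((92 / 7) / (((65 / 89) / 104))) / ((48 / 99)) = 135102/35 = 3860.06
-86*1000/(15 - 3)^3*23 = -123625/108 = -1144.68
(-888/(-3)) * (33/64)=1221/8 = 152.62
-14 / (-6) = 7/3 = 2.33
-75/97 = -0.77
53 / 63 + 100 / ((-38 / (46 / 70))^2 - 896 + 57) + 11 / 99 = 0.99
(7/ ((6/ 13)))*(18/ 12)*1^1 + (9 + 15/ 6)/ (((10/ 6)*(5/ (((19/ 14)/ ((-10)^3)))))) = 22.75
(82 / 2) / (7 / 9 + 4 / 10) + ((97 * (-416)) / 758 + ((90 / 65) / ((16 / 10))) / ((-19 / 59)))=-418963109/19845956 = -21.11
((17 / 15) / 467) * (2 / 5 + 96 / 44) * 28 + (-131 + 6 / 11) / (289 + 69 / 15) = -152079319/565583700 = -0.27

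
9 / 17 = 0.53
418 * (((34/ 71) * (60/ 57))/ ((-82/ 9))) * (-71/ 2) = 33660/41 = 820.98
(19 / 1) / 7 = 19/7 = 2.71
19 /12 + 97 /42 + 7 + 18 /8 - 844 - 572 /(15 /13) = -1326.59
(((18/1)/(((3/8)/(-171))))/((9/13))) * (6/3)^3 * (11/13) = -80256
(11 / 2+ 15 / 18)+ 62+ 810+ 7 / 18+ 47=16663/18 = 925.72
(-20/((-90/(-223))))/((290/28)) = -6244/1305 = -4.78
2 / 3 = 0.67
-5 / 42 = -0.12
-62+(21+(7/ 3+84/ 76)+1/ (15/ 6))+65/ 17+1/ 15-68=-163553/1615 = -101.27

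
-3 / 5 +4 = 17/5 = 3.40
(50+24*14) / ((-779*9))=-386/7011 = -0.06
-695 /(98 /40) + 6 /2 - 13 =-14390/49 = -293.67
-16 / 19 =-0.84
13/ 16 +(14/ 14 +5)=109/16 = 6.81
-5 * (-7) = 35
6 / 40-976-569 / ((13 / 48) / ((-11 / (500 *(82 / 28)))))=-255857977/266500 = -960.07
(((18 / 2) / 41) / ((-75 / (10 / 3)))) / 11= -2/2255 = 0.00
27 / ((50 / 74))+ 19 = 1474/25 = 58.96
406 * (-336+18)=-129108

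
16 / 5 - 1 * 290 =-1434/5 = -286.80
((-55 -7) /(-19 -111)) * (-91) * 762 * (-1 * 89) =14716506/5 = 2943301.20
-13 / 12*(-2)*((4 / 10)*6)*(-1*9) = -46.80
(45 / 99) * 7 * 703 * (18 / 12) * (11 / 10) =14763/4 = 3690.75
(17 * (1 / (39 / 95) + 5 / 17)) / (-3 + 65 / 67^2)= -4062545/261339 = -15.55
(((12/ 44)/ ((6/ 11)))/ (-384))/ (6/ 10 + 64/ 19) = -95/289536 = 0.00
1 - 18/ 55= 37/55 = 0.67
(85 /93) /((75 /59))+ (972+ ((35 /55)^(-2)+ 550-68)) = 99606112/68355 = 1457.19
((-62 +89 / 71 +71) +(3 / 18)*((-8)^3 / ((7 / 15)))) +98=-37078/497 = -74.60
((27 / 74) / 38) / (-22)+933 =57719085/61864 = 933.00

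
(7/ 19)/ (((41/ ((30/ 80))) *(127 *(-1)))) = -21/791464 = 0.00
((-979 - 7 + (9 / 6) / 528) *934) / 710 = -162082157/124960 = -1297.07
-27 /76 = -0.36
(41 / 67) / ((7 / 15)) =615/469 = 1.31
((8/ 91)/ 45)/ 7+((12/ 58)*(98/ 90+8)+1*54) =9290564/166257 = 55.88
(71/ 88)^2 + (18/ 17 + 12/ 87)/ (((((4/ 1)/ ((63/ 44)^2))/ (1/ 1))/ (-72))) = -166117907/3817792 = -43.51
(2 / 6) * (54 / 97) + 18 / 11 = 1944/1067 = 1.82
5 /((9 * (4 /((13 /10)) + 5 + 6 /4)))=130/2241 = 0.06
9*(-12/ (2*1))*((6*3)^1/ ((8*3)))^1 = -81/2 = -40.50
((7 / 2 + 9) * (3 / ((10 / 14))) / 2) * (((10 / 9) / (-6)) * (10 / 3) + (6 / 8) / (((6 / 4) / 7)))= 16345/216 = 75.67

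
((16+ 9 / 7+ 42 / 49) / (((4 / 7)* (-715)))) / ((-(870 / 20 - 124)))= -127/230230 = 0.00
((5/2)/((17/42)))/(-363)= -35/2057 = -0.02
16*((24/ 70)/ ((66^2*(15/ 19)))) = 304/190575 = 0.00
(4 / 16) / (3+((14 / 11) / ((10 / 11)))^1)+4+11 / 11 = 445/88 = 5.06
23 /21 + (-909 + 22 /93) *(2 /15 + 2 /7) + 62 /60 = -378.69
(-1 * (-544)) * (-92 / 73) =-50048/73 = -685.59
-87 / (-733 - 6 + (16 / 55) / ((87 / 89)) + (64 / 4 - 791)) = 416295/7243066 = 0.06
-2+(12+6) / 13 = -8/13 = -0.62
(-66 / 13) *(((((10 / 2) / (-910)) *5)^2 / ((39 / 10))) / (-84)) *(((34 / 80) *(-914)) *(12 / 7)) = -2136475/274299844 = -0.01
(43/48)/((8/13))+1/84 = 1315/896 = 1.47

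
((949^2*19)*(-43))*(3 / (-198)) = 735791017/66 = 11148348.74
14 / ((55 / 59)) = 826/55 = 15.02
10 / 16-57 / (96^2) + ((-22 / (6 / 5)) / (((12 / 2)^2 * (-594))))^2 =336756847/544195584 = 0.62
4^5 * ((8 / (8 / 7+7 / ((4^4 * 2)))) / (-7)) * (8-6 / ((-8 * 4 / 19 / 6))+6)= -148373504/4145 = -35795.78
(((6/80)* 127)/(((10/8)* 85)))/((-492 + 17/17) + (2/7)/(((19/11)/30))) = -399/2163250 = 0.00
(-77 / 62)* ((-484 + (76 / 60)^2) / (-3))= -8357503/41850 = -199.70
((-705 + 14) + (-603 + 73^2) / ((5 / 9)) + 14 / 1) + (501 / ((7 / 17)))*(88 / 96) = 1252317/140 = 8945.12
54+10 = 64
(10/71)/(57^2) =10/230679 = 0.00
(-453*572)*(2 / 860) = -129558/215 = -602.60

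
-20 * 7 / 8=-35/2 = -17.50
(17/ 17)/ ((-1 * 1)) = -1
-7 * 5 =-35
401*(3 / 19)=1203/19 = 63.32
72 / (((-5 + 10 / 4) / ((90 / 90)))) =-144/5 = -28.80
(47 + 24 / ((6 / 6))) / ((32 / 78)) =2769/16 = 173.06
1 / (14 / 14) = 1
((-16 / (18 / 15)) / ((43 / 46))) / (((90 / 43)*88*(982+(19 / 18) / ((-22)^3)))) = -44528/564642087 = 0.00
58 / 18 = 29/9 = 3.22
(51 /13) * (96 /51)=7.38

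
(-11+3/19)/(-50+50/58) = 5974/27075 = 0.22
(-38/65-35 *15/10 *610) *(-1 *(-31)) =-64531553/65 = -992793.12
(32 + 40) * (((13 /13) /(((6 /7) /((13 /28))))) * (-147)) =-5733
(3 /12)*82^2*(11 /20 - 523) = -17564769/20 = -878238.45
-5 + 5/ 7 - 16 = -142/7 = -20.29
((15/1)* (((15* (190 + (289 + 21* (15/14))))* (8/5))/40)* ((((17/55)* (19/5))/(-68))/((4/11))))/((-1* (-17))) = -10089/800 = -12.61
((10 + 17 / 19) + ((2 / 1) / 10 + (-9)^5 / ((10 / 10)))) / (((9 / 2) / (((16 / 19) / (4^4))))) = -5608601/129960 = -43.16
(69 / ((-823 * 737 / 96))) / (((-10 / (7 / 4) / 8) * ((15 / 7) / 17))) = 1839264/15163775 = 0.12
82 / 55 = 1.49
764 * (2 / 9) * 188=287264/9 = 31918.22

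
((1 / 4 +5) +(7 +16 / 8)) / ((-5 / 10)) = -57/2 = -28.50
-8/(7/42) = -48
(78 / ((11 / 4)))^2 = 97344/121 = 804.50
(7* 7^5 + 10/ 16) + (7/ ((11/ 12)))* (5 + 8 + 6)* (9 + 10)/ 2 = 10474463/88 = 119027.99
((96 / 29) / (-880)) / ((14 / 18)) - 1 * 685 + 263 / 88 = -60917687/89320 = -682.02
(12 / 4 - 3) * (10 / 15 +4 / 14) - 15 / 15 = -1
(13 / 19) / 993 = 13/18867 = 0.00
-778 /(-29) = 778/29 = 26.83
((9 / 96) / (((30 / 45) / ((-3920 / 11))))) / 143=-2205/6292 = -0.35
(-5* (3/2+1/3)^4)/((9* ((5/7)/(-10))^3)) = 25109315/1458 = 17221.75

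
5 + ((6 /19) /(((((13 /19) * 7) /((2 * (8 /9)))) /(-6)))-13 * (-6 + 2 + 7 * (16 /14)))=-4341/91 = -47.70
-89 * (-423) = 37647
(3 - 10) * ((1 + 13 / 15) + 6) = -826/15 = -55.07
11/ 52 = 0.21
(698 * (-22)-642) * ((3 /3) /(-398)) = 7999/199 = 40.20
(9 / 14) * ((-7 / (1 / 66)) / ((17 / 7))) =-2079/17 = -122.29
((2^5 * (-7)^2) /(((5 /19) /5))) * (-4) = -119168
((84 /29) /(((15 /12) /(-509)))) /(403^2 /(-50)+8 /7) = 3990560/10985809 = 0.36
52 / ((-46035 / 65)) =-676/9207 = -0.07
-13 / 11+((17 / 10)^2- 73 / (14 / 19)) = -749697/7700 = -97.36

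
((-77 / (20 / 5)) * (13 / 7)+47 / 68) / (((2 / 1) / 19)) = -5662/17 = -333.06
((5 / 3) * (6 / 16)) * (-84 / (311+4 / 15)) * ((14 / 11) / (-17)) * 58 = 3150/4301 = 0.73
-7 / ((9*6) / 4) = -14/27 = -0.52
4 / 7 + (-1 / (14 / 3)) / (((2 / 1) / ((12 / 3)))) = 1/7 = 0.14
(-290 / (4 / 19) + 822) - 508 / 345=-384311/690 = -556.97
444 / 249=148/83 = 1.78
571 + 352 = 923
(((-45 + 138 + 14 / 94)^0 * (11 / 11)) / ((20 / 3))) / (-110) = -3/2200 = 0.00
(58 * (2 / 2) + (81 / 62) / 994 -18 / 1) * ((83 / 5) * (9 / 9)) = 204611683/308140 = 664.02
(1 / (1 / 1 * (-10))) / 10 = -1/100 = -0.01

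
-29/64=-0.45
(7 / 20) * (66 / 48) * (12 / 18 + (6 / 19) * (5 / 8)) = 15169/36480 = 0.42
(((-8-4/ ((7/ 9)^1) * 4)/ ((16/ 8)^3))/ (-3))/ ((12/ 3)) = 25/84 = 0.30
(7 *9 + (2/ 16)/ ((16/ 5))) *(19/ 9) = 153311/1152 = 133.08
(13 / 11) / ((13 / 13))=13/11 = 1.18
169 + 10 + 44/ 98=8793/49 = 179.45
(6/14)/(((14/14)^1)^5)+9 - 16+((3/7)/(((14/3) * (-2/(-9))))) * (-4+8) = -241/49 = -4.92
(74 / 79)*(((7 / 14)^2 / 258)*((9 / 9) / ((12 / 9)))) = 37/54352 = 0.00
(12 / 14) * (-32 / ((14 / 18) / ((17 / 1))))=-29376/49 = -599.51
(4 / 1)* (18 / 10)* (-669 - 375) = -37584/5 = -7516.80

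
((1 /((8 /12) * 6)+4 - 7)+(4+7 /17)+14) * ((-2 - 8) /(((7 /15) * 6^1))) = -26625/476 = -55.93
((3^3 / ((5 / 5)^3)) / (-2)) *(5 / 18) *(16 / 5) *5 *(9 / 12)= -45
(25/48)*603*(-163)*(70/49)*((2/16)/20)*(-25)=20476875/1792 = 11426.83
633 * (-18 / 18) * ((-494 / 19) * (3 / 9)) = 5486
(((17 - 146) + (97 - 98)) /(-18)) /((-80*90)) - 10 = -10.00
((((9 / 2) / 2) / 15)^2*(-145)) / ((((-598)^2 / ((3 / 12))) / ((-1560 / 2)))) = 783/440128 = 0.00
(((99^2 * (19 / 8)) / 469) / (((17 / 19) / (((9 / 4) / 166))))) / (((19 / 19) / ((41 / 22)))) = 118689219/84705152 = 1.40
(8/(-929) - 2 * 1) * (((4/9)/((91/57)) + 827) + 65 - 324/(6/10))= -59818984/84539 = -707.59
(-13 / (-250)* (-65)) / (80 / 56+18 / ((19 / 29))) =-22477/192200 = -0.12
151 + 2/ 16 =1209/8 = 151.12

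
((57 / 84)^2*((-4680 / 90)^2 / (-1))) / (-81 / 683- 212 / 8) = 6410638/137053 = 46.77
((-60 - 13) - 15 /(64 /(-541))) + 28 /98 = 24229/448 = 54.08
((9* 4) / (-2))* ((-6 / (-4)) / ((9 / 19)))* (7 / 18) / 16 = -133/96 = -1.39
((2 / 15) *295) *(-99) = -3894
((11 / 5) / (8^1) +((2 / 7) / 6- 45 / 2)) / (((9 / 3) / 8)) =-18629/315 = -59.14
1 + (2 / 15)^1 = 17/15 = 1.13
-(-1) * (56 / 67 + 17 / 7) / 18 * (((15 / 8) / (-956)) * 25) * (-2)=191375/10760736 = 0.02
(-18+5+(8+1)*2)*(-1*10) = -50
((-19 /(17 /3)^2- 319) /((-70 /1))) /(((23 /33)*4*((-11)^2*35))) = 138543/358273300 = 0.00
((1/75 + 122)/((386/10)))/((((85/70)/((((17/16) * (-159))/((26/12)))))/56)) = -142590882/12545 = -11366.35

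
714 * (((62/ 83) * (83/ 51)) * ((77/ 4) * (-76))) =-1269884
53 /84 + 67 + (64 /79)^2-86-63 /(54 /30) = -27634339/524244 = -52.71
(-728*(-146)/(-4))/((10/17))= -225862/5 = -45172.40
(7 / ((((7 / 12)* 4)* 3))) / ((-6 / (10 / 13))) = -5/39 = -0.13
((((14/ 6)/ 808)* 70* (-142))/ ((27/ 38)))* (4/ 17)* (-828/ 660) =6081292/509949 = 11.93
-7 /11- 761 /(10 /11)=-92151/110 = -837.74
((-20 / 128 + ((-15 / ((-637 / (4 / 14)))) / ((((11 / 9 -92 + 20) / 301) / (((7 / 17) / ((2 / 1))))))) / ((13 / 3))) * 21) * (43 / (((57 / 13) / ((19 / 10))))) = -555653009/9009728 = -61.67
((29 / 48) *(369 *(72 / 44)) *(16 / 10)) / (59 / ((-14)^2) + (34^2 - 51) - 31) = 6292188/11580965 = 0.54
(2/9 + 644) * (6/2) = 5798/3 = 1932.67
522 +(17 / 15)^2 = 117739/225 = 523.28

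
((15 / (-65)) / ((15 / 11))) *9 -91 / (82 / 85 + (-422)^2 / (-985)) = -28438493/27961830 = -1.02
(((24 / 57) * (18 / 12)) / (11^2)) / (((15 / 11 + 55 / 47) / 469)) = 132258/136895 = 0.97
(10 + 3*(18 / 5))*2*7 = 1456/5 = 291.20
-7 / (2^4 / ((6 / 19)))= -21/152 = -0.14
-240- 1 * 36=-276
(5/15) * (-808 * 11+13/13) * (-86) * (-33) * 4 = -33628408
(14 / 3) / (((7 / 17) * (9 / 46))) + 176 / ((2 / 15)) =37204/27 = 1377.93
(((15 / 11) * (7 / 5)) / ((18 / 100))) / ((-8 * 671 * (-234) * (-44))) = -175/911937312 = 0.00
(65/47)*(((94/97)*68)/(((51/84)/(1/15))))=2912/291 = 10.01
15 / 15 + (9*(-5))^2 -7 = 2019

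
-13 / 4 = -3.25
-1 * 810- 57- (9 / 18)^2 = -3469/4 = -867.25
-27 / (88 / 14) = -189/44 = -4.30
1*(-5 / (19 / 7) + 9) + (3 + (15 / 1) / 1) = 25.16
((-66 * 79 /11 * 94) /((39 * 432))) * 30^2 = -92825/39 = -2380.13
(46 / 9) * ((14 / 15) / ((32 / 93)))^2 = 1083047/28800 = 37.61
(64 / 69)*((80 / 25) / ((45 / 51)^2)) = 295936/77625 = 3.81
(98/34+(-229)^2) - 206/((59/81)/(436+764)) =-286932.39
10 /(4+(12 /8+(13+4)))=0.44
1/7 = 0.14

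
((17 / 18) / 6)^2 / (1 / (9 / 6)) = 289/7776 = 0.04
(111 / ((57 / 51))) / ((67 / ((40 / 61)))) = 0.97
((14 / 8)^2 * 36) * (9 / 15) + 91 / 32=11039/160 = 68.99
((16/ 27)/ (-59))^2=256/2537649 = 0.00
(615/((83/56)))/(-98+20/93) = -1601460/377401 = -4.24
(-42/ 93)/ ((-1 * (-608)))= -7/9424 = 0.00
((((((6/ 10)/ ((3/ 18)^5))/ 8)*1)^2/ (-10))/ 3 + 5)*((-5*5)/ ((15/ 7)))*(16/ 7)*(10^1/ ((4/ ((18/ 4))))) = 16998612/5 = 3399722.40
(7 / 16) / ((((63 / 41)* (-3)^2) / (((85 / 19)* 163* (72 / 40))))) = 113611/2736 = 41.52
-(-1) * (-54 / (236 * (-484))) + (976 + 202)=67277963/57112 = 1178.00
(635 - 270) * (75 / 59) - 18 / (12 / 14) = 26136/59 = 442.98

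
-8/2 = -4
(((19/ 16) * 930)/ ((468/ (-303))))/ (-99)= 297445/41184 = 7.22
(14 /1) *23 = 322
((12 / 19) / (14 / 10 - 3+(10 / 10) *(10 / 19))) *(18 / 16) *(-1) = 45/68 = 0.66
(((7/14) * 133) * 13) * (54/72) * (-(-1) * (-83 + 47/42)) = -849433/16 = -53089.56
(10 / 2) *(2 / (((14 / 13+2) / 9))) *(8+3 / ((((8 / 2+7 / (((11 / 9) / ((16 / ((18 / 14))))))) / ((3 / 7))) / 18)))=312975/1288 = 242.99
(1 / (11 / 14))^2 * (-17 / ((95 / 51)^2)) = -8666532/1092025 = -7.94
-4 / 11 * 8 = -32/11 = -2.91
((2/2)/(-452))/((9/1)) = -1/4068 = 0.00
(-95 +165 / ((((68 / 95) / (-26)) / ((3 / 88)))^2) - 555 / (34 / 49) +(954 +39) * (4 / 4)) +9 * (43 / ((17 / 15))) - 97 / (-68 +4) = 564910219/813824 = 694.14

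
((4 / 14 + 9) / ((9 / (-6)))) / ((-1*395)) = 0.02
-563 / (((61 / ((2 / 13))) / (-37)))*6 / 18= 41662/2379 = 17.51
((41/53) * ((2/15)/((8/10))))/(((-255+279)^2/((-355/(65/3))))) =-2911/793728 = 0.00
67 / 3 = 22.33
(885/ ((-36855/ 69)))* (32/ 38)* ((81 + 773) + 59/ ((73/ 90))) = -112989248/87381 = -1293.06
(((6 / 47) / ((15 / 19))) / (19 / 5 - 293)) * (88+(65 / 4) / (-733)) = -0.05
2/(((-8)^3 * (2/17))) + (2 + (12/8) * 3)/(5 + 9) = 1545/3584 = 0.43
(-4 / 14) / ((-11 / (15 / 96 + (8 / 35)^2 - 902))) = -3213657/137200 = -23.42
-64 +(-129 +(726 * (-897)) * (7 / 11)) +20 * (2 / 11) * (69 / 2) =-4559297/11 = -414481.55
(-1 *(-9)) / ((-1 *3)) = -3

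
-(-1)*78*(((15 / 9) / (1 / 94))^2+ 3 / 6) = 5743517/3 = 1914505.67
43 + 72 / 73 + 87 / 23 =80204/1679 = 47.77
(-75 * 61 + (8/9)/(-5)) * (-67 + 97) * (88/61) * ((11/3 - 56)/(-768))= -355559941/26352 = -13492.71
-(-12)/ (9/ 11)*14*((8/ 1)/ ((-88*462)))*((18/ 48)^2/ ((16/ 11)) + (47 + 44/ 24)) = -150313/76032 = -1.98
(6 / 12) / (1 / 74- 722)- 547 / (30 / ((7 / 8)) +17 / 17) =-204581122/13196469 = -15.50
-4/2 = -2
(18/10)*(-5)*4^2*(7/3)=-336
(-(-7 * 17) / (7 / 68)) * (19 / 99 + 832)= 95239372/99 = 962013.86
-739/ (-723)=739/723 = 1.02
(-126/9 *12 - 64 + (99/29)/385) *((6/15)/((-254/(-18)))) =-4238478/644525 = -6.58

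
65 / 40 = 13/8 = 1.62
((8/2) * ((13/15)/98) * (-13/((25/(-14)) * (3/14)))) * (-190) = -51376/225 = -228.34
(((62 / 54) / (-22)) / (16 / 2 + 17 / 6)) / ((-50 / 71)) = 2201/321750 = 0.01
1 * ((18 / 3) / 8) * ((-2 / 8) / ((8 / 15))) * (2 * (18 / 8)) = -405/256 = -1.58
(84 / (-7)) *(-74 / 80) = 111/10 = 11.10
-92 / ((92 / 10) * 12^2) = -5/72 = -0.07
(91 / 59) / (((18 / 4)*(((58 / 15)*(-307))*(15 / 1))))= -91/4727493 = 0.00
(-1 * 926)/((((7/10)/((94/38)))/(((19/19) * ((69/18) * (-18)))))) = 30030180/133 = 225790.83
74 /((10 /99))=3663/5 = 732.60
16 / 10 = 8/5 = 1.60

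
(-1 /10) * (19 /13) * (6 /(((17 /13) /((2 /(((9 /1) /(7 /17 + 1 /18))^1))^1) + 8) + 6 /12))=-16302/392105 = -0.04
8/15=0.53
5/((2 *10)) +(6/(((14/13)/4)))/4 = 163/28 = 5.82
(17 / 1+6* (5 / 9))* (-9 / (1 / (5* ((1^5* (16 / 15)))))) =-976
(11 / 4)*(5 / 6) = 55/24 = 2.29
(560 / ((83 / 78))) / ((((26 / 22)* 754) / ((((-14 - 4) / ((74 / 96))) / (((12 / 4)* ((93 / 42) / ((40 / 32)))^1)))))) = -93139200/35890777 = -2.60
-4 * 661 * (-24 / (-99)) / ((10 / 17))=-179792/165 = -1089.65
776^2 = 602176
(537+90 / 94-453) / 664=3993/31208 = 0.13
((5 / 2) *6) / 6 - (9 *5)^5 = -369056245/2 = -184528122.50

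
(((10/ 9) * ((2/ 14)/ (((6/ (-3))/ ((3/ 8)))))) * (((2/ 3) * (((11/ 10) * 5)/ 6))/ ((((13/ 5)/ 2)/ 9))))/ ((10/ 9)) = -0.11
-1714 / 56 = -857/28 = -30.61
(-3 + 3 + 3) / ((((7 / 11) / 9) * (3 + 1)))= 297/28 = 10.61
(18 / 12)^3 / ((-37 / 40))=-3.65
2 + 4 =6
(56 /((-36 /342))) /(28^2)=-19/28 = -0.68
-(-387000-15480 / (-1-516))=200063520/517 = 386970.06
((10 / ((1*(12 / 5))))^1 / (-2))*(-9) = 75/4 = 18.75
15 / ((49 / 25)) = 375/49 = 7.65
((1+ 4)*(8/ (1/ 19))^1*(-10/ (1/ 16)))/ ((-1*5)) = 24320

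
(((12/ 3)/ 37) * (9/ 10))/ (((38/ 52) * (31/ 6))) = 0.03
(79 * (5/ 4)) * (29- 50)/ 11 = -8295/44 = -188.52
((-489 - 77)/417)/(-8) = 283/1668 = 0.17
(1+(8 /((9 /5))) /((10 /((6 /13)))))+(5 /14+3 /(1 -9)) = 2593/2184 = 1.19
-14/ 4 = -7/2 = -3.50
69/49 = 1.41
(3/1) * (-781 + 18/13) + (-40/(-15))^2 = -272813/117 = -2331.74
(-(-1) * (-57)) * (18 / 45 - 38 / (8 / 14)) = 37677/10 = 3767.70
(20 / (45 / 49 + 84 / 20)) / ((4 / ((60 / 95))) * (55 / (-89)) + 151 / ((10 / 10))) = 109025/4103924 = 0.03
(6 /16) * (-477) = -1431/8 = -178.88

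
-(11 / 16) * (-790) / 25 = 869/40 = 21.72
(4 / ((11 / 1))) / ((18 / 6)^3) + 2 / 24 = 115/1188 = 0.10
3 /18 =1/6 = 0.17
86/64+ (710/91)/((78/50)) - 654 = -73552865/113568 = -647.65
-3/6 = -1/2 = -0.50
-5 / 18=-0.28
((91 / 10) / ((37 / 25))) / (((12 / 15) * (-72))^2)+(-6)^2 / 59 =221633941/362133504 = 0.61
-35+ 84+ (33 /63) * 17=1216/21 = 57.90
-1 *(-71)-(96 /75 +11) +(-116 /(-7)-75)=51/175 = 0.29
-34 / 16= -17/8 = -2.12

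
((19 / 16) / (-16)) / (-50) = 19/12800 = 0.00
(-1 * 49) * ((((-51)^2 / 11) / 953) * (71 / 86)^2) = -642470409/77532268 = -8.29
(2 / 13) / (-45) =-2/585 = 0.00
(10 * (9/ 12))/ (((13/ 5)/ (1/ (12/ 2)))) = 25/52 = 0.48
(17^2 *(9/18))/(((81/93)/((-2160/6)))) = -179180/3 = -59726.67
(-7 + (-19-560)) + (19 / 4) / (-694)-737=-3672667/2776 = -1323.01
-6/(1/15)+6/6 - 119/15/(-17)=-1328/15 = -88.53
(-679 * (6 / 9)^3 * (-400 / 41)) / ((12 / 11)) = 5975200/3321 = 1799.22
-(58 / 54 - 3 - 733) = 19843/27 = 734.93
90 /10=9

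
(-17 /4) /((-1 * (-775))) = -17/3100 = -0.01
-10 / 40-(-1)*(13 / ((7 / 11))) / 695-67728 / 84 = -15694613/19460 = -806.51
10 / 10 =1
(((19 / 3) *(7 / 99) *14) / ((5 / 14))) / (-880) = -6517/326700 = -0.02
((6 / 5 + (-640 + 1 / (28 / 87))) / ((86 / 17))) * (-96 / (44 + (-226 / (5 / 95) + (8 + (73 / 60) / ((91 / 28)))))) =-708060132/248962217 = -2.84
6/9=2/3 = 0.67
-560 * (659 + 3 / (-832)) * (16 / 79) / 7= -10965700/1027 = -10677.41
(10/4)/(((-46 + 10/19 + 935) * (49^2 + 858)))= 95/110160718 = 0.00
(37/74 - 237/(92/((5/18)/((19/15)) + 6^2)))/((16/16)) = -324443/3496 = -92.80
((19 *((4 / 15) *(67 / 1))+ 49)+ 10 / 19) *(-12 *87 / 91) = -38580324/8645 = -4462.73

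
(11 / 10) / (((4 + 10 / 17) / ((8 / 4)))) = 187/390 = 0.48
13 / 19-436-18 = -8613/19 = -453.32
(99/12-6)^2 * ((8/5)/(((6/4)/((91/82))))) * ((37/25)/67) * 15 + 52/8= 582751/68675 = 8.49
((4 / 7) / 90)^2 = 4/99225 = 0.00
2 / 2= 1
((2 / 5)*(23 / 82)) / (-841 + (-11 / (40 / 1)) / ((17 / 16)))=-17/127469 = 0.00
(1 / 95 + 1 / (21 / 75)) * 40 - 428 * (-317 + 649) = -18879712/133 = -141952.72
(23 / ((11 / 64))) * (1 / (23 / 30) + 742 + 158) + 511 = 1332341/11 = 121121.91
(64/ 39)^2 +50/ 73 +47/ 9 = 318299/37011 = 8.60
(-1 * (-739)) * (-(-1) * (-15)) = -11085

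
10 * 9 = 90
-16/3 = -5.33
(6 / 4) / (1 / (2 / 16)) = 3/16 = 0.19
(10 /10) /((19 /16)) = 16/19 = 0.84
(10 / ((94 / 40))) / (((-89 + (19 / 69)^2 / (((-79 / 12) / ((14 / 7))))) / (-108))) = 541611360/104914199 = 5.16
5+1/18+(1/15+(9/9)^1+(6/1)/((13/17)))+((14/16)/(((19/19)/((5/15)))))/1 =66737/4680 = 14.26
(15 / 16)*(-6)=-45/8 = -5.62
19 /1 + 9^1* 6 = 73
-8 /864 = -1/108 = -0.01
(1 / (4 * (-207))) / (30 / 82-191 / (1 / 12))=41/77796396 = 0.00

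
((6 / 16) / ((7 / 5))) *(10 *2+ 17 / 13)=4155/728 = 5.71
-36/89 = -0.40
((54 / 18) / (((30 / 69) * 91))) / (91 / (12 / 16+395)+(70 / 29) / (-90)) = 28508247/76369930 = 0.37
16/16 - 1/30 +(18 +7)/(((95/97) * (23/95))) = 73417/690 = 106.40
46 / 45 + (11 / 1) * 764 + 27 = 8432.02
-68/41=-1.66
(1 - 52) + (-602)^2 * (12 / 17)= 4347981/17 = 255763.59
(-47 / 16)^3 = -103823/4096 = -25.35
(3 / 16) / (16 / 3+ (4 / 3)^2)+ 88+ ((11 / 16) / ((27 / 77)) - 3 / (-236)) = 146810435/1631232 = 90.00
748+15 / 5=751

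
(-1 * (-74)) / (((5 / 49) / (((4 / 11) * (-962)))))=-13952848/55 = -253688.15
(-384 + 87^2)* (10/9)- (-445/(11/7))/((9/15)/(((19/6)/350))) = 7987.60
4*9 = 36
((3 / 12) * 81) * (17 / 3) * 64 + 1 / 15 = 110161/15 = 7344.07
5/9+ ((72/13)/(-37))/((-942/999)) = 13121/18369 = 0.71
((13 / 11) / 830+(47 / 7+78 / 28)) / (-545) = -43374/2487925 = -0.02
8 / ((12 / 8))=16/3 = 5.33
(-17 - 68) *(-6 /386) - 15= -2640/193 = -13.68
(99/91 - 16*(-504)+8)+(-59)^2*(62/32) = 21574317/1456 = 14817.53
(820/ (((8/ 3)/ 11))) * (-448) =-1515360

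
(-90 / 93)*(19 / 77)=-570/2387 = -0.24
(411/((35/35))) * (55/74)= 305.47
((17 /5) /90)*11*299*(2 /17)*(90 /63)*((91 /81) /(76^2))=42757/10526760 = 0.00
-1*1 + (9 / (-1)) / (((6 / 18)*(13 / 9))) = -256/13 = -19.69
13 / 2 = 6.50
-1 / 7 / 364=-1/2548 = 0.00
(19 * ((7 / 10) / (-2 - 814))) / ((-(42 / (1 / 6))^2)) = 19/74027520 = 0.00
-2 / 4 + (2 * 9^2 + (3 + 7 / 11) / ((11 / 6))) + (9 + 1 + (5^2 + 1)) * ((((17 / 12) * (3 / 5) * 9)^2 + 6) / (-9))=-1144739/12100 = -94.61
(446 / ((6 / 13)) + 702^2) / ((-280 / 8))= -1481311/105 = -14107.72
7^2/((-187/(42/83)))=-2058/15521 = -0.13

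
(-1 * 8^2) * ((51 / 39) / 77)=-1088/1001 = -1.09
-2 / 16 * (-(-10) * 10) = -25/2 = -12.50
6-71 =-65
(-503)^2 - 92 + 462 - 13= 253366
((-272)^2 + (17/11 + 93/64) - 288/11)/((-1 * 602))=-7438345/60544 = -122.86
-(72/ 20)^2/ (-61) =0.21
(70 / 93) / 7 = 10/93 = 0.11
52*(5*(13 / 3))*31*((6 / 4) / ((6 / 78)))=681070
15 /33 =5/11 = 0.45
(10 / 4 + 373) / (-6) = -751/12 = -62.58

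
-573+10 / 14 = -4006/7 = -572.29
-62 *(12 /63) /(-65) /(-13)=-248/17745 = -0.01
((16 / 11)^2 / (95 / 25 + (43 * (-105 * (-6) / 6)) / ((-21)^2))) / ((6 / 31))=69440/89177 = 0.78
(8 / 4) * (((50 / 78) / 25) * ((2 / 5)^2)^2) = 32/24375 = 0.00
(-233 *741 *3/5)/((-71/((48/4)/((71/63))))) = 15535.69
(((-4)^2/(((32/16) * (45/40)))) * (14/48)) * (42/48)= 49/27 = 1.81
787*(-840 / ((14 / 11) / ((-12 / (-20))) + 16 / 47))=-512667540/1909 = -268552.93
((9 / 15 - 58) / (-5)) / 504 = 41/1800 = 0.02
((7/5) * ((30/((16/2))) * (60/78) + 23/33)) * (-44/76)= -21511/7410 = -2.90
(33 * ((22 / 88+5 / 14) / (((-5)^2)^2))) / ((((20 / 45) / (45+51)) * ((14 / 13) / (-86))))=-16934346/30625 = -552.96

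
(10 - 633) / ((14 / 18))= -801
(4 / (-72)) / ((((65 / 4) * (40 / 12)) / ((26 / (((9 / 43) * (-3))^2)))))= -3698/54675 = -0.07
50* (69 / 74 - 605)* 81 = -90519525/37 = -2446473.65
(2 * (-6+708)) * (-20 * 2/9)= -6240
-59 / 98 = -0.60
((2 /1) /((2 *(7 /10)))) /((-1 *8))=-5/28 = -0.18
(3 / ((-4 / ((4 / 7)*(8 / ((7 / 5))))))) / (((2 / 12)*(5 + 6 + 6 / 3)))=-720/637 = -1.13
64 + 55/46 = 2999/46 = 65.20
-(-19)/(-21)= -0.90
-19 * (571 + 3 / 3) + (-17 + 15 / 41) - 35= -447705/41 = -10919.63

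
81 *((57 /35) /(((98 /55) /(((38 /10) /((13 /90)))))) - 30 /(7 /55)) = -76450473/4459 = -17145.21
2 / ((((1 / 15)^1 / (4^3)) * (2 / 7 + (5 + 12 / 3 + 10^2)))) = 896/51 = 17.57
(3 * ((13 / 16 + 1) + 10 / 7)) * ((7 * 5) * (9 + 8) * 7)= 647955/16 = 40497.19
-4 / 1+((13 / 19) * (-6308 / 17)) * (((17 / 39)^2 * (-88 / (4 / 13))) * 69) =2855852/3 = 951950.67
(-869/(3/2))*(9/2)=-2607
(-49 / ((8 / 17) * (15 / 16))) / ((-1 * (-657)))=-1666/9855 = -0.17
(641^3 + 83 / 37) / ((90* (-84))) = -243621619/6993 = -34837.93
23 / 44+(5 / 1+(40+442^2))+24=8599075/44 = 195433.52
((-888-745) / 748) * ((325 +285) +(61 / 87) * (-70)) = -19922600/16269 = -1224.57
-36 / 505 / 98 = -18/24745 = 0.00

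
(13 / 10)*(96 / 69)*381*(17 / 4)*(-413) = -139100052/115 = -1209565.67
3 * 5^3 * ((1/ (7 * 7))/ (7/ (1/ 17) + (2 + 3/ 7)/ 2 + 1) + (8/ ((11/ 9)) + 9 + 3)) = 908751750/130669 = 6954.61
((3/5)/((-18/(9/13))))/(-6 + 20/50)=3/728 = 0.00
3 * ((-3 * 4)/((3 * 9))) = -4/3 = -1.33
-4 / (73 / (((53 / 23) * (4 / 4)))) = -212/1679 = -0.13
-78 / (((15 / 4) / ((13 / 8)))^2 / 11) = -24167/150 = -161.11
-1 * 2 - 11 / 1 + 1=-12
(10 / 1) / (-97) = -10/97 = -0.10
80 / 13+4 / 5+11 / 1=1167/65 = 17.95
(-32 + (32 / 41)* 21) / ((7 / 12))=-7680/287 = -26.76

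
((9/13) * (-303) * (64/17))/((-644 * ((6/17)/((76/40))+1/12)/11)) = 109429056/2182999 = 50.13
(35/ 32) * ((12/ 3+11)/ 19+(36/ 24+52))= 72205/1216 = 59.38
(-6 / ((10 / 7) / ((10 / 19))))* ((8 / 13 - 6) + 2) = 1848/247 = 7.48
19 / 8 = 2.38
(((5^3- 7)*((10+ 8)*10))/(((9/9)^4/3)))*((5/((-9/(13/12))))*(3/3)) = -38350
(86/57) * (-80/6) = -3440/171 = -20.12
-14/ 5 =-2.80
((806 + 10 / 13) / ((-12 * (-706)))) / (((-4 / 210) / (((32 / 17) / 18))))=-122360/234039 = -0.52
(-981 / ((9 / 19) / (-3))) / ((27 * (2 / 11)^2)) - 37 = 249259/36 = 6923.86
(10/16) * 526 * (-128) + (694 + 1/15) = -620789/15 = -41385.93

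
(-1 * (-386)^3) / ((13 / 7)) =30968245.54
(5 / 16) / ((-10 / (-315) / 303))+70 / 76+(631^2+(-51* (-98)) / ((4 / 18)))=257570431/608 = 423635.58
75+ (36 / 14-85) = -52/7 = -7.43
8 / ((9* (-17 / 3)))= -8/51 = -0.16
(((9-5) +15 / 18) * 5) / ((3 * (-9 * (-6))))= 145/972 = 0.15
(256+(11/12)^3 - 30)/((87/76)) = 198.10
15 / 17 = 0.88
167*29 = 4843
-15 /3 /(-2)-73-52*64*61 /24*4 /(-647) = -70673/3882 = -18.21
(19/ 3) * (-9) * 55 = -3135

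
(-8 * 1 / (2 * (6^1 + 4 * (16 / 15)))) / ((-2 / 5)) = 75/77 = 0.97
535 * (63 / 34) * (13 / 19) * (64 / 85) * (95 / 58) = 7010640/8381 = 836.49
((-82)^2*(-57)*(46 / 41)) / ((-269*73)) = 430008/19637 = 21.90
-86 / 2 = -43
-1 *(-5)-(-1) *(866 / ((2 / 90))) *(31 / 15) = 80543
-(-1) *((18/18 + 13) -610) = -596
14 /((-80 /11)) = -77/40 = -1.92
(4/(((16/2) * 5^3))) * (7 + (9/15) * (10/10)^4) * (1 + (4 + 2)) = 133/625 = 0.21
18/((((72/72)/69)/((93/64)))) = 57753/32 = 1804.78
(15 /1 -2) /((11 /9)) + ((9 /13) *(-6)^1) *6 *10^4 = -35638479/143 = -249220.13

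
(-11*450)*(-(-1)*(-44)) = 217800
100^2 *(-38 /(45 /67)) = -5092000/9 = -565777.78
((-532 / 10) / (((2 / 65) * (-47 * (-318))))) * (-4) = 3458/7473 = 0.46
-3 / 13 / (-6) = 1/26 = 0.04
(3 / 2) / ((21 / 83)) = 5.93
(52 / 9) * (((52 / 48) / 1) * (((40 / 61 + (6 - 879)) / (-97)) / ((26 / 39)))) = 8992997/106506 = 84.44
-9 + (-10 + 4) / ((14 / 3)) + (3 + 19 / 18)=-6.23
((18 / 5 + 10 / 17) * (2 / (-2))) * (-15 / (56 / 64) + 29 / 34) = 690106/10115 = 68.23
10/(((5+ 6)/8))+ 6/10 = 433/55 = 7.87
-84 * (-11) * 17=15708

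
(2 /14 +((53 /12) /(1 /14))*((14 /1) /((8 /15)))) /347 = 90903/19432 = 4.68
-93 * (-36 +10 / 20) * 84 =277326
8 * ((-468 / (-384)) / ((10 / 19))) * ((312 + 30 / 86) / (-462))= -12.52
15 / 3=5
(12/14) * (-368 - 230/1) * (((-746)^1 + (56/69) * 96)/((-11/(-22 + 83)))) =-146222856/77 = -1898998.13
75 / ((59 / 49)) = 3675/59 = 62.29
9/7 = 1.29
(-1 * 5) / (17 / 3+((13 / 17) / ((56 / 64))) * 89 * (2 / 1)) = -1785/57559 = -0.03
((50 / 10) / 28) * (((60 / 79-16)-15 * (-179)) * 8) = 2109110/553 = 3813.94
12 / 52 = 3/13 = 0.23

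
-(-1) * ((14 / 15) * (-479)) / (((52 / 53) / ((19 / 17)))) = -509.27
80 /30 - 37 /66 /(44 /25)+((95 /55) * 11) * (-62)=-1138031/968 = -1175.65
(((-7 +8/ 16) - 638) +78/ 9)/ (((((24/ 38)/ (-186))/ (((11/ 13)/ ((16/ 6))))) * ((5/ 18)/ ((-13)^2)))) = 578386809/16 = 36149175.56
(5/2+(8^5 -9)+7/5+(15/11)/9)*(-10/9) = -10811807/297 = -36403.39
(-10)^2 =100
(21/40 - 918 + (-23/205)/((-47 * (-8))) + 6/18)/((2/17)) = -901339609/115620 = -7795.71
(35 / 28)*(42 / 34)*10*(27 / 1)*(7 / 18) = 11025/68 = 162.13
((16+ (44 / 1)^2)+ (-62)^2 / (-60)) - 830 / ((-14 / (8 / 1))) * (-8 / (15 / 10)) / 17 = 1034787/595 = 1739.14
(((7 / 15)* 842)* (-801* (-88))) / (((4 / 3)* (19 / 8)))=830912544/95 = 8746447.83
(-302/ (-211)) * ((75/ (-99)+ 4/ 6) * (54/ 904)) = -4077/524546 = -0.01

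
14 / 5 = 2.80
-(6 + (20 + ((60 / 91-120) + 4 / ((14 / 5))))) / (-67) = -8364/6097 = -1.37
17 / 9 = 1.89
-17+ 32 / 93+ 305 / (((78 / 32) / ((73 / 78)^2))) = 170914403/1838889 = 92.94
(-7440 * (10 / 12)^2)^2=240250000/9 = 26694444.44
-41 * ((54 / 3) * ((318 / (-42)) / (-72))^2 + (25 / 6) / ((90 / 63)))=-1802729/14112 = -127.74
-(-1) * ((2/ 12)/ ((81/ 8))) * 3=4/81 = 0.05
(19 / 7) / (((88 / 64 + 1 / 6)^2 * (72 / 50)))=7600/9583 = 0.79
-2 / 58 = -1/29 = -0.03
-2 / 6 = -1/3 = -0.33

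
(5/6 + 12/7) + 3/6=64/21 = 3.05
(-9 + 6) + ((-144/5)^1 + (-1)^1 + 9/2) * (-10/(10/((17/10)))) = 4001/100 = 40.01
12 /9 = 4/3 = 1.33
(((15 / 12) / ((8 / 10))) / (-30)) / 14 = -5/1344 = 0.00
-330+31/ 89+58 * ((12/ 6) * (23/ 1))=208113/89 = 2338.35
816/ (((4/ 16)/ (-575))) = -1876800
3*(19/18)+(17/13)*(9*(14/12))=659/39 = 16.90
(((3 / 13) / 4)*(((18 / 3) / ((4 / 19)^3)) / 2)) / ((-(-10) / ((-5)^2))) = 308655/6656 = 46.37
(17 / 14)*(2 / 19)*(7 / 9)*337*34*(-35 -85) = -7791440/57 = -136691.93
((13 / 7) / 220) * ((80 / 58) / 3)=26/6699 = 0.00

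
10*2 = 20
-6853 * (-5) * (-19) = -651035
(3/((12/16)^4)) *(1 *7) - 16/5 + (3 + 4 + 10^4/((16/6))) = 515723/135 = 3820.17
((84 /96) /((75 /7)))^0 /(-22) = -1/22 = -0.05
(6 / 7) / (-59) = -6/413 = -0.01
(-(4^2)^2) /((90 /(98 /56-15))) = 1696/45 = 37.69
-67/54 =-1.24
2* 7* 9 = 126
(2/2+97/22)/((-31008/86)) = -301/20064 = -0.02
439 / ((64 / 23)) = 10097/64 = 157.77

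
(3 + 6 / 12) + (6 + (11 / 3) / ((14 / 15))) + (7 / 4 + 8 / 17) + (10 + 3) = 13637/476 = 28.65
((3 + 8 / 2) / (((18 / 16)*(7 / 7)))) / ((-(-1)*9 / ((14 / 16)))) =0.60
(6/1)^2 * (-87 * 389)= -1218348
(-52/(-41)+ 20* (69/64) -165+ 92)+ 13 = -24383/656 = -37.17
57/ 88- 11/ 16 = -7/176 = -0.04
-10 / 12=-5/6 = -0.83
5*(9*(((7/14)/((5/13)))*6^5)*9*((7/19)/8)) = 3582306/19 = 188542.42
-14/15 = -0.93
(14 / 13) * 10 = 140/13 = 10.77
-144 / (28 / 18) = -648/7 = -92.57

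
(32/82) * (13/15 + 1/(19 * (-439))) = 1734688/5129715 = 0.34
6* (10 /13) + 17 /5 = 521/65 = 8.02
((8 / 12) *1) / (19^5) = 2/7428297 = 0.00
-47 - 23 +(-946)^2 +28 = 894874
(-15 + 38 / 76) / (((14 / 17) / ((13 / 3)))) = -6409/84 = -76.30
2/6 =1/3 = 0.33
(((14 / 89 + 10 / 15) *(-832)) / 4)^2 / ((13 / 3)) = 161075200/23763 = 6778.40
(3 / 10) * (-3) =-9/10 = -0.90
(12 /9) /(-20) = -1/15 = -0.07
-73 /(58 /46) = -1679/29 = -57.90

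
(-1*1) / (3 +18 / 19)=-19/75 = -0.25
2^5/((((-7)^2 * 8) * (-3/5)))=-20/147 = -0.14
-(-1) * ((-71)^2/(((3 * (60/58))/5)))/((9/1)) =146189/162 = 902.40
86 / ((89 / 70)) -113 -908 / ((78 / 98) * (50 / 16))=-35614379/86775 = -410.42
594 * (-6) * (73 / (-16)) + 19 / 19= 65047/4 = 16261.75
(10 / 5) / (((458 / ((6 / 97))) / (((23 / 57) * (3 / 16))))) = 69/3376376 = 0.00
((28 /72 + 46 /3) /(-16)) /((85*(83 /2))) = -283/1015920 = 0.00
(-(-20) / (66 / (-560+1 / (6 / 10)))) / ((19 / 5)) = -83750/1881 = -44.52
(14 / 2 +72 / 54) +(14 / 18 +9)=163/9 = 18.11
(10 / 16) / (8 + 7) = 1/24 = 0.04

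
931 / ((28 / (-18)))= -1197/2 = -598.50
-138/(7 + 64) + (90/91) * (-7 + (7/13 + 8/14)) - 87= -55719555/587951 = -94.77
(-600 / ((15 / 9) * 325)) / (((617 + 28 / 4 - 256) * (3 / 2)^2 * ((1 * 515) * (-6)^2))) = -1/13858650 = 0.00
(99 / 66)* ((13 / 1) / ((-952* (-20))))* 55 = 429/7616 = 0.06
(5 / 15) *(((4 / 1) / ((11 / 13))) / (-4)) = -13/33 = -0.39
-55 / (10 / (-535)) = 5885/2 = 2942.50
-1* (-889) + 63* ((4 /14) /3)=895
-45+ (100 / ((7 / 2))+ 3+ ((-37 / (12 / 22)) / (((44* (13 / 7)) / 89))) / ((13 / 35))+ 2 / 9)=-18067349/85176 = -212.12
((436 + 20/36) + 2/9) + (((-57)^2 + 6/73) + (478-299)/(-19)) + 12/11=504972653/137313 = 3677.53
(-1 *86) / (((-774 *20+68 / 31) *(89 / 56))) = 37324/10675817 = 0.00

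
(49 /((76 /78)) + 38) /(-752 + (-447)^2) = 3355/7564166 = 0.00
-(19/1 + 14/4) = -45/2 = -22.50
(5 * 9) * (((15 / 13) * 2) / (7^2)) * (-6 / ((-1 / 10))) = 81000/637 = 127.16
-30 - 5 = -35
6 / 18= 1/3 = 0.33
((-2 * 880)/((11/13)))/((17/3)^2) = -18720/289 = -64.78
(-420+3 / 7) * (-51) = 149787/7 = 21398.14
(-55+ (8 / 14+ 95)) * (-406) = -16472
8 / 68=2/17 = 0.12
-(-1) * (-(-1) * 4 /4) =1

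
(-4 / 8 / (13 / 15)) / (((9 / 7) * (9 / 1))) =-35/702 = -0.05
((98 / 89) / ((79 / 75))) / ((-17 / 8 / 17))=-58800/7031 = -8.36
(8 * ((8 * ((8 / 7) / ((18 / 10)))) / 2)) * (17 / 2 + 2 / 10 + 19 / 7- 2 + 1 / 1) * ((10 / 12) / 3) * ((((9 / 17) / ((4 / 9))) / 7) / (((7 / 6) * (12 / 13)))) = 9.29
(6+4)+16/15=166/15 = 11.07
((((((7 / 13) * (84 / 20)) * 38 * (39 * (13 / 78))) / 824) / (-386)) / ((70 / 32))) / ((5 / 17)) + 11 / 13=27245446/32303375 = 0.84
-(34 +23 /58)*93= -185535/58 = -3198.88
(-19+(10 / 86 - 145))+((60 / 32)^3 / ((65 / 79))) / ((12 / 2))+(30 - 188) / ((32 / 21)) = -152397723/572416 = -266.24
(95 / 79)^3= 857375/493039 = 1.74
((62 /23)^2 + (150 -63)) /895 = 49867/473455 = 0.11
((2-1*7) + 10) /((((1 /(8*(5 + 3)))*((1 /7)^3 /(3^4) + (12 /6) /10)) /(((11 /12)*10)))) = 101871000/6947 = 14664.03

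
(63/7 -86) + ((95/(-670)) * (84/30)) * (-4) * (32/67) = -1711241/22445 = -76.24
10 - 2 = 8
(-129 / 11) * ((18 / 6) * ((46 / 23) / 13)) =-5.41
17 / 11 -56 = -599/11 = -54.45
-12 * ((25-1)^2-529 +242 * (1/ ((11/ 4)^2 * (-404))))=-56868/101 = -563.05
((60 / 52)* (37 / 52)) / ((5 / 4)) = 111/169 = 0.66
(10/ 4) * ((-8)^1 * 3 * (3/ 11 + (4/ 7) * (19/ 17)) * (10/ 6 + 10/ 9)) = -596500/3927 = -151.90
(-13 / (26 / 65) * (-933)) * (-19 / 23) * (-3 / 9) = 384085/46 = 8349.67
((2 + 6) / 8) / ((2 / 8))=4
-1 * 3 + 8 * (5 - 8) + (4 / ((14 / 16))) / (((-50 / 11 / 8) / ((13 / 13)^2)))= -6133/175 = -35.05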